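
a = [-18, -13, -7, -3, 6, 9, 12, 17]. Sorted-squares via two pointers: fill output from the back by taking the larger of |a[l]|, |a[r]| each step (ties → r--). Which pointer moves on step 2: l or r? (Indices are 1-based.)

[1,8] |-18|>|17| out[8]=324 → l++
[2,8] |-13|<=|17| out[7]=289 → r--

r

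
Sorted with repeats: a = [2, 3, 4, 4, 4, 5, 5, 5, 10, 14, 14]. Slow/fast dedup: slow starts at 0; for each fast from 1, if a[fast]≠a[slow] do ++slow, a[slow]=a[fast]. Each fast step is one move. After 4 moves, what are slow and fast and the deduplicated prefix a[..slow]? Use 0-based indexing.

slow=0 fast=1: a[fast]=3≠a[slow]=2 write a[1]=3, slow++,fast++
slow=1 fast=2: a[fast]=4≠a[slow]=3 write a[2]=4, slow++,fast++
slow=2 fast=3: a[fast]=4=a[slow] dup, fast++
slow=2 fast=4: a[fast]=4=a[slow] dup, fast++

slow=2, fast=5, prefix=[2, 3, 4]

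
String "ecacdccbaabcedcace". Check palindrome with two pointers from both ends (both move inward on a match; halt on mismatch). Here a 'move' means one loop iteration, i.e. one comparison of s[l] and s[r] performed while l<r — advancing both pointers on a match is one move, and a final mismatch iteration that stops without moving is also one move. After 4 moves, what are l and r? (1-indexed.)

[1,18] 'e'=='e' → l++,r--
[2,17] 'c'=='c' → l++,r--
[3,16] 'a'=='a' → l++,r--
[4,15] 'c'=='c' → l++,r--

l=5, r=14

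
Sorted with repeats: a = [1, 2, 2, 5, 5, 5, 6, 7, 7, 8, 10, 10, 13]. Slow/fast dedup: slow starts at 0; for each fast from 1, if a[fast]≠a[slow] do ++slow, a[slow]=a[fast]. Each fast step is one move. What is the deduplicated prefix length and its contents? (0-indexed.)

(s=0,f=1) a[fast]=2≠a[slow]=1 write a[1]=2 → slow++,fast++
(s=1,f=2) a[fast]=2=a[slow] dup → fast++
(s=1,f=3) a[fast]=5≠a[slow]=2 write a[2]=5 → slow++,fast++
(s=2,f=4) a[fast]=5=a[slow] dup → fast++
(s=2,f=5) a[fast]=5=a[slow] dup → fast++
(s=2,f=6) a[fast]=6≠a[slow]=5 write a[3]=6 → slow++,fast++
(s=3,f=7) a[fast]=7≠a[slow]=6 write a[4]=7 → slow++,fast++
(s=4,f=8) a[fast]=7=a[slow] dup → fast++
(s=4,f=9) a[fast]=8≠a[slow]=7 write a[5]=8 → slow++,fast++
(s=5,f=10) a[fast]=10≠a[slow]=8 write a[6]=10 → slow++,fast++
(s=6,f=11) a[fast]=10=a[slow] dup → fast++
(s=6,f=12) a[fast]=13≠a[slow]=10 write a[7]=13 → slow++,fast++

length 8; prefix = [1, 2, 5, 6, 7, 8, 10, 13]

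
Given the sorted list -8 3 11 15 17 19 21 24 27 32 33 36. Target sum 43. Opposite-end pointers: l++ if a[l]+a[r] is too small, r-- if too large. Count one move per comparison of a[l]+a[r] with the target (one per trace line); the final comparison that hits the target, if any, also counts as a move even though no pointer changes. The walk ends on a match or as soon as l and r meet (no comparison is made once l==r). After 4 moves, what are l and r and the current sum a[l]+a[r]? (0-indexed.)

[0,11] -8+36=28 <43 → l++
[1,11] 3+36=39 <43 → l++
[2,11] 11+36=47 >43 → r--
[2,10] 11+33=44 >43 → r--

l=2, r=9, sum=43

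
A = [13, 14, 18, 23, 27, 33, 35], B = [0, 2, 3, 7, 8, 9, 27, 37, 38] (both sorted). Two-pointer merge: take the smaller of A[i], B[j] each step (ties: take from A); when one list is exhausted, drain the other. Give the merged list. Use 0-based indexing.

[i=0,j=0] A[i]=13>B[j]=0 take 0 → j++
[i=0,j=1] A[i]=13>B[j]=2 take 2 → j++
[i=0,j=2] A[i]=13>B[j]=3 take 3 → j++
[i=0,j=3] A[i]=13>B[j]=7 take 7 → j++
[i=0,j=4] A[i]=13>B[j]=8 take 8 → j++
[i=0,j=5] A[i]=13>B[j]=9 take 9 → j++
[i=0,j=6] A[i]=13<=B[j]=27 take 13 → i++
[i=1,j=6] A[i]=14<=B[j]=27 take 14 → i++
[i=2,j=6] A[i]=18<=B[j]=27 take 18 → i++
[i=3,j=6] A[i]=23<=B[j]=27 take 23 → i++
[i=4,j=6] A[i]=27<=B[j]=27 take 27 → i++
[i=5,j=6] A[i]=33>B[j]=27 take 27 → j++
[i=5,j=7] A[i]=33<=B[j]=37 take 33 → i++
[i=6,j=7] A[i]=35<=B[j]=37 take 35 → i++
[i=7,j=7] A done, take B[j]=37 → j++
[i=7,j=8] A done, take B[j]=38 → j++

[0, 2, 3, 7, 8, 9, 13, 14, 18, 23, 27, 27, 33, 35, 37, 38]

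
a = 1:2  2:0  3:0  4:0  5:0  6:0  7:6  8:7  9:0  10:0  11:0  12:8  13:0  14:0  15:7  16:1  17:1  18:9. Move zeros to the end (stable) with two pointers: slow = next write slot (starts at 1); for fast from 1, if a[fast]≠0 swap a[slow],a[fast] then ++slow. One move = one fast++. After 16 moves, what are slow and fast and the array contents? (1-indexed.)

(s=1,f=1) a[fast]=2≠0 swap→a[1]=2 → slow++,fast++
(s=2,f=2) a[fast]=0 → fast++
(s=2,f=3) a[fast]=0 → fast++
(s=2,f=4) a[fast]=0 → fast++
(s=2,f=5) a[fast]=0 → fast++
(s=2,f=6) a[fast]=0 → fast++
(s=2,f=7) a[fast]=6≠0 swap→a[2]=6 → slow++,fast++
(s=3,f=8) a[fast]=7≠0 swap→a[3]=7 → slow++,fast++
(s=4,f=9) a[fast]=0 → fast++
(s=4,f=10) a[fast]=0 → fast++
(s=4,f=11) a[fast]=0 → fast++
(s=4,f=12) a[fast]=8≠0 swap→a[4]=8 → slow++,fast++
(s=5,f=13) a[fast]=0 → fast++
(s=5,f=14) a[fast]=0 → fast++
(s=5,f=15) a[fast]=7≠0 swap→a[5]=7 → slow++,fast++
(s=6,f=16) a[fast]=1≠0 swap→a[6]=1 → slow++,fast++

slow=7, fast=17, a=[2, 6, 7, 8, 7, 1, 0, 0, 0, 0, 0, 0, 0, 0, 0, 0, 1, 9]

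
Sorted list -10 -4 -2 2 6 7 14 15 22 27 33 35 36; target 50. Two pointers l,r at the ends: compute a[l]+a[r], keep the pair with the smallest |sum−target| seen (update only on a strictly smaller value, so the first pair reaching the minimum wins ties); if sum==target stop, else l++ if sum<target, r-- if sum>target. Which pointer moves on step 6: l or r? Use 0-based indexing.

l

l=0 r=12: -10+36=26 d=24 *, l++
l=1 r=12: -4+36=32 d=18 *, l++
l=2 r=12: -2+36=34 d=16 *, l++
l=3 r=12: 2+36=38 d=12 *, l++
l=4 r=12: 6+36=42 d=8 *, l++
l=5 r=12: 7+36=43 d=7 *, l++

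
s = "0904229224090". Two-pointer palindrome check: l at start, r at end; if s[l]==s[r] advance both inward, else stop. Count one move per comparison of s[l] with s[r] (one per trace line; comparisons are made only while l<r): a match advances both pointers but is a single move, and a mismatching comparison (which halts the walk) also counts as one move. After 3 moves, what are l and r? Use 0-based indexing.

l=0 r=12: '0'=='0', l++,r--
l=1 r=11: '9'=='9', l++,r--
l=2 r=10: '0'=='0', l++,r--

l=3, r=9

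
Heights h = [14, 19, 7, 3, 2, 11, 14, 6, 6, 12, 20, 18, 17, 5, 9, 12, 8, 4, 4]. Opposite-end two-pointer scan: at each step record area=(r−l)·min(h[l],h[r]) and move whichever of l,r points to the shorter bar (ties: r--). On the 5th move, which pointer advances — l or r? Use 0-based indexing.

r

l=0 r=18: min(14,4)*18=72 best=72 *, r--
l=0 r=17: min(14,4)*17=68 best=72, r--
l=0 r=16: min(14,8)*16=128 best=128 *, r--
l=0 r=15: min(14,12)*15=180 best=180 *, r--
l=0 r=14: min(14,9)*14=126 best=180, r--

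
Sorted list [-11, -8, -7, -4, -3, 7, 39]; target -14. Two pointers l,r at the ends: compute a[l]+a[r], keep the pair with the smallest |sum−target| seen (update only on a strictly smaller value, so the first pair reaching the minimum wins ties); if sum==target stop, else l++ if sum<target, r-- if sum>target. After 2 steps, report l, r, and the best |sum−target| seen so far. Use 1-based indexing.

l=1 r=7: -11+39=28 d=42 *, r--
l=1 r=6: -11+7=-4 d=10 *, r--

l=1, r=5, best |Δ|=10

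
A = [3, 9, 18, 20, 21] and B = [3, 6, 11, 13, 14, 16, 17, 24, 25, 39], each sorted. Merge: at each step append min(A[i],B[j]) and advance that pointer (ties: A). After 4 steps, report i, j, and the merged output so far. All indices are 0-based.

i=2, j=2, merged so far=[3, 3, 6, 9]

[i=0,j=0] A[i]=3<=B[j]=3 take 3 → i++
[i=1,j=0] A[i]=9>B[j]=3 take 3 → j++
[i=1,j=1] A[i]=9>B[j]=6 take 6 → j++
[i=1,j=2] A[i]=9<=B[j]=11 take 9 → i++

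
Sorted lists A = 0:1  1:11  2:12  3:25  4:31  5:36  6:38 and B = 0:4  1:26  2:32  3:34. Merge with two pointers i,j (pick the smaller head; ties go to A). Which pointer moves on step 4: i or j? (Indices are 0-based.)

i

i=0 j=0: A[i]=1<=B[j]=4 take 1, i++
i=1 j=0: A[i]=11>B[j]=4 take 4, j++
i=1 j=1: A[i]=11<=B[j]=26 take 11, i++
i=2 j=1: A[i]=12<=B[j]=26 take 12, i++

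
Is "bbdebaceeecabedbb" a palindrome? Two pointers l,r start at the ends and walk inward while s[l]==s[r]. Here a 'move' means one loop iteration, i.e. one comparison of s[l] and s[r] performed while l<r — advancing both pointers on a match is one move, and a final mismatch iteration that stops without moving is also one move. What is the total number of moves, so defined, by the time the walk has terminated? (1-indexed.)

8 moves

[1,17] 'b'=='b' → l++,r--
[2,16] 'b'=='b' → l++,r--
[3,15] 'd'=='d' → l++,r--
[4,14] 'e'=='e' → l++,r--
[5,13] 'b'=='b' → l++,r--
[6,12] 'a'=='a' → l++,r--
[7,11] 'c'=='c' → l++,r--
[8,10] 'e'=='e' → l++,r--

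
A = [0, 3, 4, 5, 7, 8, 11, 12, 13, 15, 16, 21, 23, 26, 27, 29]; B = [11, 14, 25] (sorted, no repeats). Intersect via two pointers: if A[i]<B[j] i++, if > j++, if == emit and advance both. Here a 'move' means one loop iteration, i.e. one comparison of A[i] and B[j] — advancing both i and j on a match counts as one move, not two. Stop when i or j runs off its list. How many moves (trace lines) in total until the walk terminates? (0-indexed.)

15 moves

i=0 j=0: 0<11, i++
i=1 j=0: 3<11, i++
i=2 j=0: 4<11, i++
i=3 j=0: 5<11, i++
i=4 j=0: 7<11, i++
i=5 j=0: 8<11, i++
i=6 j=0: 11==11 emit, i++,j++
i=7 j=1: 12<14, i++
i=8 j=1: 13<14, i++
i=9 j=1: 15>14, j++
i=9 j=2: 15<25, i++
i=10 j=2: 16<25, i++
i=11 j=2: 21<25, i++
i=12 j=2: 23<25, i++
i=13 j=2: 26>25, j++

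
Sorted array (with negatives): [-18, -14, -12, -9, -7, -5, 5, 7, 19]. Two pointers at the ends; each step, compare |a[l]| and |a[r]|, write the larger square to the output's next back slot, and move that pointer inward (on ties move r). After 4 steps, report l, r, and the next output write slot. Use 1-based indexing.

l=4, r=8, next write slot=5

l=1 r=9: |-18|<=|19| out[9]=361, r--
l=1 r=8: |-18|>|7| out[8]=324, l++
l=2 r=8: |-14|>|7| out[7]=196, l++
l=3 r=8: |-12|>|7| out[6]=144, l++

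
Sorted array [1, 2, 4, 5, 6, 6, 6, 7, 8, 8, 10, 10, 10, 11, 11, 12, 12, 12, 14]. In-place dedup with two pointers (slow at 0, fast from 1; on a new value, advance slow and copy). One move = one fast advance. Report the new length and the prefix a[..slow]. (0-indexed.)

length 11; prefix = [1, 2, 4, 5, 6, 7, 8, 10, 11, 12, 14]

slow=0 fast=1: a[fast]=2≠a[slow]=1 write a[1]=2, slow++,fast++
slow=1 fast=2: a[fast]=4≠a[slow]=2 write a[2]=4, slow++,fast++
slow=2 fast=3: a[fast]=5≠a[slow]=4 write a[3]=5, slow++,fast++
slow=3 fast=4: a[fast]=6≠a[slow]=5 write a[4]=6, slow++,fast++
slow=4 fast=5: a[fast]=6=a[slow] dup, fast++
slow=4 fast=6: a[fast]=6=a[slow] dup, fast++
slow=4 fast=7: a[fast]=7≠a[slow]=6 write a[5]=7, slow++,fast++
slow=5 fast=8: a[fast]=8≠a[slow]=7 write a[6]=8, slow++,fast++
slow=6 fast=9: a[fast]=8=a[slow] dup, fast++
slow=6 fast=10: a[fast]=10≠a[slow]=8 write a[7]=10, slow++,fast++
slow=7 fast=11: a[fast]=10=a[slow] dup, fast++
slow=7 fast=12: a[fast]=10=a[slow] dup, fast++
slow=7 fast=13: a[fast]=11≠a[slow]=10 write a[8]=11, slow++,fast++
slow=8 fast=14: a[fast]=11=a[slow] dup, fast++
slow=8 fast=15: a[fast]=12≠a[slow]=11 write a[9]=12, slow++,fast++
slow=9 fast=16: a[fast]=12=a[slow] dup, fast++
slow=9 fast=17: a[fast]=12=a[slow] dup, fast++
slow=9 fast=18: a[fast]=14≠a[slow]=12 write a[10]=14, slow++,fast++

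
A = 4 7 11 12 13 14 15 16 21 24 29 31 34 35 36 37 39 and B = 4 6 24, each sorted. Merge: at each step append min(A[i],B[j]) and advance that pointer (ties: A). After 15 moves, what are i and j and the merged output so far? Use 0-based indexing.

i=12, j=3, merged so far=[4, 4, 6, 7, 11, 12, 13, 14, 15, 16, 21, 24, 24, 29, 31]

[i=0,j=0] A[i]=4<=B[j]=4 take 4 → i++
[i=1,j=0] A[i]=7>B[j]=4 take 4 → j++
[i=1,j=1] A[i]=7>B[j]=6 take 6 → j++
[i=1,j=2] A[i]=7<=B[j]=24 take 7 → i++
[i=2,j=2] A[i]=11<=B[j]=24 take 11 → i++
[i=3,j=2] A[i]=12<=B[j]=24 take 12 → i++
[i=4,j=2] A[i]=13<=B[j]=24 take 13 → i++
[i=5,j=2] A[i]=14<=B[j]=24 take 14 → i++
[i=6,j=2] A[i]=15<=B[j]=24 take 15 → i++
[i=7,j=2] A[i]=16<=B[j]=24 take 16 → i++
[i=8,j=2] A[i]=21<=B[j]=24 take 21 → i++
[i=9,j=2] A[i]=24<=B[j]=24 take 24 → i++
[i=10,j=2] A[i]=29>B[j]=24 take 24 → j++
[i=10,j=3] B done, take A[i]=29 → i++
[i=11,j=3] B done, take A[i]=31 → i++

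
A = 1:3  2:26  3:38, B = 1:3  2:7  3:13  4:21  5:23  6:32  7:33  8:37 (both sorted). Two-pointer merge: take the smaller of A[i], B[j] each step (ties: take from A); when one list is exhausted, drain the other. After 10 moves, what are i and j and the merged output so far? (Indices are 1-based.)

[i=1,j=1] A[i]=3<=B[j]=3 take 3 → i++
[i=2,j=1] A[i]=26>B[j]=3 take 3 → j++
[i=2,j=2] A[i]=26>B[j]=7 take 7 → j++
[i=2,j=3] A[i]=26>B[j]=13 take 13 → j++
[i=2,j=4] A[i]=26>B[j]=21 take 21 → j++
[i=2,j=5] A[i]=26>B[j]=23 take 23 → j++
[i=2,j=6] A[i]=26<=B[j]=32 take 26 → i++
[i=3,j=6] A[i]=38>B[j]=32 take 32 → j++
[i=3,j=7] A[i]=38>B[j]=33 take 33 → j++
[i=3,j=8] A[i]=38>B[j]=37 take 37 → j++

i=3, j=9, merged so far=[3, 3, 7, 13, 21, 23, 26, 32, 33, 37]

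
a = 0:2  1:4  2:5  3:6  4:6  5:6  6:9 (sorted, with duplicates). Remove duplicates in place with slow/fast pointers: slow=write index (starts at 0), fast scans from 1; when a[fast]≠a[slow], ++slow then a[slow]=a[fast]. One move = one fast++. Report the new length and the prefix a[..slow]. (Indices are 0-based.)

length 5; prefix = [2, 4, 5, 6, 9]

slow=0 fast=1: a[fast]=4≠a[slow]=2 write a[1]=4, slow++,fast++
slow=1 fast=2: a[fast]=5≠a[slow]=4 write a[2]=5, slow++,fast++
slow=2 fast=3: a[fast]=6≠a[slow]=5 write a[3]=6, slow++,fast++
slow=3 fast=4: a[fast]=6=a[slow] dup, fast++
slow=3 fast=5: a[fast]=6=a[slow] dup, fast++
slow=3 fast=6: a[fast]=9≠a[slow]=6 write a[4]=9, slow++,fast++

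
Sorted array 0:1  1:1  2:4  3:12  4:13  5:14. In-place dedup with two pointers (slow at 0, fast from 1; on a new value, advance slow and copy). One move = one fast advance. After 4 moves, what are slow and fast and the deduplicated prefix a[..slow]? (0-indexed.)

slow=3, fast=5, prefix=[1, 4, 12, 13]

(s=0,f=1) a[fast]=1=a[slow] dup → fast++
(s=0,f=2) a[fast]=4≠a[slow]=1 write a[1]=4 → slow++,fast++
(s=1,f=3) a[fast]=12≠a[slow]=4 write a[2]=12 → slow++,fast++
(s=2,f=4) a[fast]=13≠a[slow]=12 write a[3]=13 → slow++,fast++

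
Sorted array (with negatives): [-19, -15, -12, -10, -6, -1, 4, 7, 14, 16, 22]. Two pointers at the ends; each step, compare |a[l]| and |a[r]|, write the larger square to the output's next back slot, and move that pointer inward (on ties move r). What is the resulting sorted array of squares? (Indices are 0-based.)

[1, 16, 36, 49, 100, 144, 196, 225, 256, 361, 484]

[0,10] |-19|<=|22| out[10]=484 → r--
[0,9] |-19|>|16| out[9]=361 → l++
[1,9] |-15|<=|16| out[8]=256 → r--
[1,8] |-15|>|14| out[7]=225 → l++
[2,8] |-12|<=|14| out[6]=196 → r--
[2,7] |-12|>|7| out[5]=144 → l++
[3,7] |-10|>|7| out[4]=100 → l++
[4,7] |-6|<=|7| out[3]=49 → r--
[4,6] |-6|>|4| out[2]=36 → l++
[5,6] |-1|<=|4| out[1]=16 → r--
[5,5] |-1|<=|-1| out[0]=1 → r--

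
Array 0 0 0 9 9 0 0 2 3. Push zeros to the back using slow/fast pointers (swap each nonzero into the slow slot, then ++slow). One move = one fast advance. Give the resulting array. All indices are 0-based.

slow=0 fast=0: a[fast]=0, fast++
slow=0 fast=1: a[fast]=0, fast++
slow=0 fast=2: a[fast]=0, fast++
slow=0 fast=3: a[fast]=9≠0 swap→a[0]=9, slow++,fast++
slow=1 fast=4: a[fast]=9≠0 swap→a[1]=9, slow++,fast++
slow=2 fast=5: a[fast]=0, fast++
slow=2 fast=6: a[fast]=0, fast++
slow=2 fast=7: a[fast]=2≠0 swap→a[2]=2, slow++,fast++
slow=3 fast=8: a[fast]=3≠0 swap→a[3]=3, slow++,fast++

[9, 9, 2, 3, 0, 0, 0, 0, 0]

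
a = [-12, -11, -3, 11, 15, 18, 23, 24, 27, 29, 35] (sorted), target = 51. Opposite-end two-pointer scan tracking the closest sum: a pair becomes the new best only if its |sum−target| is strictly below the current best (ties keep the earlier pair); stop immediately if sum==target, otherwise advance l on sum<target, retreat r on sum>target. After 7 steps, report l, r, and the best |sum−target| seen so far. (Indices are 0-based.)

l=6, r=9, best |Δ|=1

[0,10] -12+35=23 d=28 * → l++
[1,10] -11+35=24 d=27 * → l++
[2,10] -3+35=32 d=19 * → l++
[3,10] 11+35=46 d=5 * → l++
[4,10] 15+35=50 d=1 * → l++
[5,10] 18+35=53 d=2 → r--
[5,9] 18+29=47 d=4 → l++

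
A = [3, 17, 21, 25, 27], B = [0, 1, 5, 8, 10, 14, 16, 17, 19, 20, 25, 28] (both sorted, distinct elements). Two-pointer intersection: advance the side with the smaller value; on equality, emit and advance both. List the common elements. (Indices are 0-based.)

intersection = [17, 25]

[i=0,j=0] 3>0 → j++
[i=0,j=1] 3>1 → j++
[i=0,j=2] 3<5 → i++
[i=1,j=2] 17>5 → j++
[i=1,j=3] 17>8 → j++
[i=1,j=4] 17>10 → j++
[i=1,j=5] 17>14 → j++
[i=1,j=6] 17>16 → j++
[i=1,j=7] 17==17 emit → i++,j++
[i=2,j=8] 21>19 → j++
[i=2,j=9] 21>20 → j++
[i=2,j=10] 21<25 → i++
[i=3,j=10] 25==25 emit → i++,j++
[i=4,j=11] 27<28 → i++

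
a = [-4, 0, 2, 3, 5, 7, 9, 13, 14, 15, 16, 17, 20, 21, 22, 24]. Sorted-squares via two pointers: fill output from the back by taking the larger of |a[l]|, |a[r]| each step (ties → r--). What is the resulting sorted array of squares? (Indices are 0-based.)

[0, 4, 9, 16, 25, 49, 81, 169, 196, 225, 256, 289, 400, 441, 484, 576]

[0,15] |-4|<=|24| out[15]=576 → r--
[0,14] |-4|<=|22| out[14]=484 → r--
[0,13] |-4|<=|21| out[13]=441 → r--
[0,12] |-4|<=|20| out[12]=400 → r--
[0,11] |-4|<=|17| out[11]=289 → r--
[0,10] |-4|<=|16| out[10]=256 → r--
[0,9] |-4|<=|15| out[9]=225 → r--
[0,8] |-4|<=|14| out[8]=196 → r--
[0,7] |-4|<=|13| out[7]=169 → r--
[0,6] |-4|<=|9| out[6]=81 → r--
[0,5] |-4|<=|7| out[5]=49 → r--
[0,4] |-4|<=|5| out[4]=25 → r--
[0,3] |-4|>|3| out[3]=16 → l++
[1,3] |0|<=|3| out[2]=9 → r--
[1,2] |0|<=|2| out[1]=4 → r--
[1,1] |0|<=|0| out[0]=0 → r--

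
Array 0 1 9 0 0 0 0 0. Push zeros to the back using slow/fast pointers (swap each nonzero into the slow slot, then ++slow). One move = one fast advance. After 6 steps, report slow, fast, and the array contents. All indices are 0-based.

slow=2, fast=6, a=[1, 9, 0, 0, 0, 0, 0, 0]

slow=0 fast=0: a[fast]=0, fast++
slow=0 fast=1: a[fast]=1≠0 swap→a[0]=1, slow++,fast++
slow=1 fast=2: a[fast]=9≠0 swap→a[1]=9, slow++,fast++
slow=2 fast=3: a[fast]=0, fast++
slow=2 fast=4: a[fast]=0, fast++
slow=2 fast=5: a[fast]=0, fast++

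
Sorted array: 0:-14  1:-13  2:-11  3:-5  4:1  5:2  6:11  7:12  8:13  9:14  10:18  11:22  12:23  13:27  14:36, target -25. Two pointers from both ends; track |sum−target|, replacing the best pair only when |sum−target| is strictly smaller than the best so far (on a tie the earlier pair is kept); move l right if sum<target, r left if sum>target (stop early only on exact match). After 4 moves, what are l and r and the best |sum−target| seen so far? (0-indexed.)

[0,14] -14+36=22 d=47 * → r--
[0,13] -14+27=13 d=38 * → r--
[0,12] -14+23=9 d=34 * → r--
[0,11] -14+22=8 d=33 * → r--

l=0, r=10, best |Δ|=33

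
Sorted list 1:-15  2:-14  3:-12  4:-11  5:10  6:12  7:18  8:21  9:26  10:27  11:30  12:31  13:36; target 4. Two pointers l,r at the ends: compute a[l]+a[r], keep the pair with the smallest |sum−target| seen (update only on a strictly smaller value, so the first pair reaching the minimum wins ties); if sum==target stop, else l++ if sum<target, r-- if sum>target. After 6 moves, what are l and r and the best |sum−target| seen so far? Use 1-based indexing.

l=1, r=7, best |Δ|=2

[1,13] -15+36=21 d=17 * → r--
[1,12] -15+31=16 d=12 * → r--
[1,11] -15+30=15 d=11 * → r--
[1,10] -15+27=12 d=8 * → r--
[1,9] -15+26=11 d=7 * → r--
[1,8] -15+21=6 d=2 * → r--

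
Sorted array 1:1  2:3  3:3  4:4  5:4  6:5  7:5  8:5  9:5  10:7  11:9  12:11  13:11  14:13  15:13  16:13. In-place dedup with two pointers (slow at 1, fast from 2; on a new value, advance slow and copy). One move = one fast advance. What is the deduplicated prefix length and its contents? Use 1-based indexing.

length 8; prefix = [1, 3, 4, 5, 7, 9, 11, 13]

(s=1,f=2) a[fast]=3≠a[slow]=1 write a[2]=3 → slow++,fast++
(s=2,f=3) a[fast]=3=a[slow] dup → fast++
(s=2,f=4) a[fast]=4≠a[slow]=3 write a[3]=4 → slow++,fast++
(s=3,f=5) a[fast]=4=a[slow] dup → fast++
(s=3,f=6) a[fast]=5≠a[slow]=4 write a[4]=5 → slow++,fast++
(s=4,f=7) a[fast]=5=a[slow] dup → fast++
(s=4,f=8) a[fast]=5=a[slow] dup → fast++
(s=4,f=9) a[fast]=5=a[slow] dup → fast++
(s=4,f=10) a[fast]=7≠a[slow]=5 write a[5]=7 → slow++,fast++
(s=5,f=11) a[fast]=9≠a[slow]=7 write a[6]=9 → slow++,fast++
(s=6,f=12) a[fast]=11≠a[slow]=9 write a[7]=11 → slow++,fast++
(s=7,f=13) a[fast]=11=a[slow] dup → fast++
(s=7,f=14) a[fast]=13≠a[slow]=11 write a[8]=13 → slow++,fast++
(s=8,f=15) a[fast]=13=a[slow] dup → fast++
(s=8,f=16) a[fast]=13=a[slow] dup → fast++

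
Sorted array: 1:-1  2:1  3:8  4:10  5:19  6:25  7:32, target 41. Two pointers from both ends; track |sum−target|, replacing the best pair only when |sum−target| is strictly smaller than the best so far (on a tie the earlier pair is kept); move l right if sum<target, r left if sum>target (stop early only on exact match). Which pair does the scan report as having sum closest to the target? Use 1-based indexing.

l=1 r=7: -1+32=31 d=10 *, l++
l=2 r=7: 1+32=33 d=8 *, l++
l=3 r=7: 8+32=40 d=1 *, l++
l=4 r=7: 10+32=42 d=1, r--
l=4 r=6: 10+25=35 d=6, l++
l=5 r=6: 19+25=44 d=3, r--

pair (8, 32) with sum 40 (|Δ|=1)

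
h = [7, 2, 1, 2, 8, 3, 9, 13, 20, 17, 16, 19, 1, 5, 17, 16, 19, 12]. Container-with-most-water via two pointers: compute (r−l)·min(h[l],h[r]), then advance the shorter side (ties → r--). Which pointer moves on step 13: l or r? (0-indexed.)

[0,17] min(7,12)*17=119 best=119 * → l++
[1,17] min(2,12)*16=32 best=119 → l++
[2,17] min(1,12)*15=15 best=119 → l++
[3,17] min(2,12)*14=28 best=119 → l++
[4,17] min(8,12)*13=104 best=119 → l++
[5,17] min(3,12)*12=36 best=119 → l++
[6,17] min(9,12)*11=99 best=119 → l++
[7,17] min(13,12)*10=120 best=120 * → r--
[7,16] min(13,19)*9=117 best=120 → l++
[8,16] min(20,19)*8=152 best=152 * → r--
[8,15] min(20,16)*7=112 best=152 → r--
[8,14] min(20,17)*6=102 best=152 → r--
[8,13] min(20,5)*5=25 best=152 → r--

r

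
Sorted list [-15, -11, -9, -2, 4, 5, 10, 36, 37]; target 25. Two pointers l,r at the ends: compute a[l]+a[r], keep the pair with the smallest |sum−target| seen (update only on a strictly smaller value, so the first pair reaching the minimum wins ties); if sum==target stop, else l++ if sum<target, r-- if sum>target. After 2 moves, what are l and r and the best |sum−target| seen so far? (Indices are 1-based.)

[1,9] -15+37=22 d=3 * → l++
[2,9] -11+37=26 d=1 * → r--

l=2, r=8, best |Δ|=1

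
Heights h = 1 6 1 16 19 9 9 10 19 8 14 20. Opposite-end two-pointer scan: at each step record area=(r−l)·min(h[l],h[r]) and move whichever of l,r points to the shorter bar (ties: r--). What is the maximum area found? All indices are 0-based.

max area = 133

[0,11] min(1,20)*11=11 best=11 * → l++
[1,11] min(6,20)*10=60 best=60 * → l++
[2,11] min(1,20)*9=9 best=60 → l++
[3,11] min(16,20)*8=128 best=128 * → l++
[4,11] min(19,20)*7=133 best=133 * → l++
[5,11] min(9,20)*6=54 best=133 → l++
[6,11] min(9,20)*5=45 best=133 → l++
[7,11] min(10,20)*4=40 best=133 → l++
[8,11] min(19,20)*3=57 best=133 → l++
[9,11] min(8,20)*2=16 best=133 → l++
[10,11] min(14,20)*1=14 best=133 → l++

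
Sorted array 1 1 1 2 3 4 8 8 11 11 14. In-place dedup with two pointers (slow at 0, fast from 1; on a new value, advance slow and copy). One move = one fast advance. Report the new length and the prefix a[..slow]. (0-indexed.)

length 7; prefix = [1, 2, 3, 4, 8, 11, 14]

slow=0 fast=1: a[fast]=1=a[slow] dup, fast++
slow=0 fast=2: a[fast]=1=a[slow] dup, fast++
slow=0 fast=3: a[fast]=2≠a[slow]=1 write a[1]=2, slow++,fast++
slow=1 fast=4: a[fast]=3≠a[slow]=2 write a[2]=3, slow++,fast++
slow=2 fast=5: a[fast]=4≠a[slow]=3 write a[3]=4, slow++,fast++
slow=3 fast=6: a[fast]=8≠a[slow]=4 write a[4]=8, slow++,fast++
slow=4 fast=7: a[fast]=8=a[slow] dup, fast++
slow=4 fast=8: a[fast]=11≠a[slow]=8 write a[5]=11, slow++,fast++
slow=5 fast=9: a[fast]=11=a[slow] dup, fast++
slow=5 fast=10: a[fast]=14≠a[slow]=11 write a[6]=14, slow++,fast++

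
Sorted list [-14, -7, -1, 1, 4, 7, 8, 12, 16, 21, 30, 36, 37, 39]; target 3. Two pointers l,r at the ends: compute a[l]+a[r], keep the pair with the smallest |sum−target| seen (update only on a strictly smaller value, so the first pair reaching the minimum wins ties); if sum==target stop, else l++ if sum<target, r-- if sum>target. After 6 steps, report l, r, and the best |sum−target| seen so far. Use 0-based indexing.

l=1, r=8, best |Δ|=1

l=0 r=13: -14+39=25 d=22 *, r--
l=0 r=12: -14+37=23 d=20 *, r--
l=0 r=11: -14+36=22 d=19 *, r--
l=0 r=10: -14+30=16 d=13 *, r--
l=0 r=9: -14+21=7 d=4 *, r--
l=0 r=8: -14+16=2 d=1 *, l++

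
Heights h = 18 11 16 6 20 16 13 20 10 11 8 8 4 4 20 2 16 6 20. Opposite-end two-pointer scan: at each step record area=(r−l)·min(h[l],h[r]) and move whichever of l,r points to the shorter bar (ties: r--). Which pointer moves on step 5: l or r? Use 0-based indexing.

l=0 r=18: min(18,20)*18=324 best=324 *, l++
l=1 r=18: min(11,20)*17=187 best=324, l++
l=2 r=18: min(16,20)*16=256 best=324, l++
l=3 r=18: min(6,20)*15=90 best=324, l++
l=4 r=18: min(20,20)*14=280 best=324, r--

r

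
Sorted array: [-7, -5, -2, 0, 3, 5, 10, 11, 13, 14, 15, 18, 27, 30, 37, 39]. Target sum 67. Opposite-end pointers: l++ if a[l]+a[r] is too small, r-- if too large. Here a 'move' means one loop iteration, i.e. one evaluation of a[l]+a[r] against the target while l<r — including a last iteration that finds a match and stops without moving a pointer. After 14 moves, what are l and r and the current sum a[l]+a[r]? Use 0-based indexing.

l=0 r=15: -7+39=32 <67, l++
l=1 r=15: -5+39=34 <67, l++
l=2 r=15: -2+39=37 <67, l++
l=3 r=15: 0+39=39 <67, l++
l=4 r=15: 3+39=42 <67, l++
l=5 r=15: 5+39=44 <67, l++
l=6 r=15: 10+39=49 <67, l++
l=7 r=15: 11+39=50 <67, l++
l=8 r=15: 13+39=52 <67, l++
l=9 r=15: 14+39=53 <67, l++
l=10 r=15: 15+39=54 <67, l++
l=11 r=15: 18+39=57 <67, l++
l=12 r=15: 27+39=66 <67, l++
l=13 r=15: 30+39=69 >67, r--

l=13, r=14, sum=67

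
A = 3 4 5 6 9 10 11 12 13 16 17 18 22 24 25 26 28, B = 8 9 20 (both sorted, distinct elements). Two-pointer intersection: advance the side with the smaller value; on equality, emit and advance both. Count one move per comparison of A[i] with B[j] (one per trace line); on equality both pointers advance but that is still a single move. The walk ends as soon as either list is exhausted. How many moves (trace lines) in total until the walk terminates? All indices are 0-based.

i=0 j=0: 3<8, i++
i=1 j=0: 4<8, i++
i=2 j=0: 5<8, i++
i=3 j=0: 6<8, i++
i=4 j=0: 9>8, j++
i=4 j=1: 9==9 emit, i++,j++
i=5 j=2: 10<20, i++
i=6 j=2: 11<20, i++
i=7 j=2: 12<20, i++
i=8 j=2: 13<20, i++
i=9 j=2: 16<20, i++
i=10 j=2: 17<20, i++
i=11 j=2: 18<20, i++
i=12 j=2: 22>20, j++

14 moves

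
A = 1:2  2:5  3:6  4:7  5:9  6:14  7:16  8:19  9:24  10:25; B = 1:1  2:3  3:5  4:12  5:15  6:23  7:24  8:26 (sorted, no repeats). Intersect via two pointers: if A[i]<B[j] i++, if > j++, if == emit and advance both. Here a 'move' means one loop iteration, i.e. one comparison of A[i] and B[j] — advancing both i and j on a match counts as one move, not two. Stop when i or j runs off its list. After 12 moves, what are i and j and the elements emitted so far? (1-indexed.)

i=9, j=6, emitted=[5]

[i=1,j=1] 2>1 → j++
[i=1,j=2] 2<3 → i++
[i=2,j=2] 5>3 → j++
[i=2,j=3] 5==5 emit → i++,j++
[i=3,j=4] 6<12 → i++
[i=4,j=4] 7<12 → i++
[i=5,j=4] 9<12 → i++
[i=6,j=4] 14>12 → j++
[i=6,j=5] 14<15 → i++
[i=7,j=5] 16>15 → j++
[i=7,j=6] 16<23 → i++
[i=8,j=6] 19<23 → i++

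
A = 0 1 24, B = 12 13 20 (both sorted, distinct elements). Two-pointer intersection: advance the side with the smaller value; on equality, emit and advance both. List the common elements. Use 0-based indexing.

intersection = []

[i=0,j=0] 0<12 → i++
[i=1,j=0] 1<12 → i++
[i=2,j=0] 24>12 → j++
[i=2,j=1] 24>13 → j++
[i=2,j=2] 24>20 → j++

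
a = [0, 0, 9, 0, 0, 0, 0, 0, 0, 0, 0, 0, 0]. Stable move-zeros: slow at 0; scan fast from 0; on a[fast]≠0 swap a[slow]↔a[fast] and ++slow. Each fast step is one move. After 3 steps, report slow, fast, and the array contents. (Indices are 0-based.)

slow=1, fast=3, a=[9, 0, 0, 0, 0, 0, 0, 0, 0, 0, 0, 0, 0]

slow=0 fast=0: a[fast]=0, fast++
slow=0 fast=1: a[fast]=0, fast++
slow=0 fast=2: a[fast]=9≠0 swap→a[0]=9, slow++,fast++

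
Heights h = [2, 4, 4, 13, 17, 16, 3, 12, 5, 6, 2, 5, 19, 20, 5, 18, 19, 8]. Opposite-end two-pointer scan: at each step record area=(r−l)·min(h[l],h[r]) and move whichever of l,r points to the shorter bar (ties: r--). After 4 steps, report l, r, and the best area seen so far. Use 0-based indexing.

l=3, r=16, best area=112

[0,17] min(2,8)*17=34 best=34 * → l++
[1,17] min(4,8)*16=64 best=64 * → l++
[2,17] min(4,8)*15=60 best=64 → l++
[3,17] min(13,8)*14=112 best=112 * → r--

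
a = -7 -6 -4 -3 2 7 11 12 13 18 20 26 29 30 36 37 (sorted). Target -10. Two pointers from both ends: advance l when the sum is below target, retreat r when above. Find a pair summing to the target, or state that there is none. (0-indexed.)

l=0 r=15: -7+37=30 >-10, r--
l=0 r=14: -7+36=29 >-10, r--
l=0 r=13: -7+30=23 >-10, r--
l=0 r=12: -7+29=22 >-10, r--
l=0 r=11: -7+26=19 >-10, r--
l=0 r=10: -7+20=13 >-10, r--
l=0 r=9: -7+18=11 >-10, r--
l=0 r=8: -7+13=6 >-10, r--
l=0 r=7: -7+12=5 >-10, r--
l=0 r=6: -7+11=4 >-10, r--
l=0 r=5: -7+7=0 >-10, r--
l=0 r=4: -7+2=-5 >-10, r--
l=0 r=3: -7+-3=-10, found

(-7, -3)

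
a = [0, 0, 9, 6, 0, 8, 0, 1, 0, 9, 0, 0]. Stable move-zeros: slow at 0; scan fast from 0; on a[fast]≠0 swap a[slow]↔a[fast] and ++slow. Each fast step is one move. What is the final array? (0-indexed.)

(s=0,f=0) a[fast]=0 → fast++
(s=0,f=1) a[fast]=0 → fast++
(s=0,f=2) a[fast]=9≠0 swap→a[0]=9 → slow++,fast++
(s=1,f=3) a[fast]=6≠0 swap→a[1]=6 → slow++,fast++
(s=2,f=4) a[fast]=0 → fast++
(s=2,f=5) a[fast]=8≠0 swap→a[2]=8 → slow++,fast++
(s=3,f=6) a[fast]=0 → fast++
(s=3,f=7) a[fast]=1≠0 swap→a[3]=1 → slow++,fast++
(s=4,f=8) a[fast]=0 → fast++
(s=4,f=9) a[fast]=9≠0 swap→a[4]=9 → slow++,fast++
(s=5,f=10) a[fast]=0 → fast++
(s=5,f=11) a[fast]=0 → fast++

[9, 6, 8, 1, 9, 0, 0, 0, 0, 0, 0, 0]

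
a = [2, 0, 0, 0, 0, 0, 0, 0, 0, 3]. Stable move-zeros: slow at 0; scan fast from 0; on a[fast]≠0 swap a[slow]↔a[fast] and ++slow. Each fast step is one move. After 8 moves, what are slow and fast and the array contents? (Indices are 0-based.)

slow=0 fast=0: a[fast]=2≠0 swap→a[0]=2, slow++,fast++
slow=1 fast=1: a[fast]=0, fast++
slow=1 fast=2: a[fast]=0, fast++
slow=1 fast=3: a[fast]=0, fast++
slow=1 fast=4: a[fast]=0, fast++
slow=1 fast=5: a[fast]=0, fast++
slow=1 fast=6: a[fast]=0, fast++
slow=1 fast=7: a[fast]=0, fast++

slow=1, fast=8, a=[2, 0, 0, 0, 0, 0, 0, 0, 0, 3]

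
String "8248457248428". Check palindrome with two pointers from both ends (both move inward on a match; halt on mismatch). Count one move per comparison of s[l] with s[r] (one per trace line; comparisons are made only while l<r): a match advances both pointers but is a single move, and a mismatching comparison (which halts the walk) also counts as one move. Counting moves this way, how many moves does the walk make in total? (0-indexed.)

6 moves

[0,12] '8'=='8' → l++,r--
[1,11] '2'=='2' → l++,r--
[2,10] '4'=='4' → l++,r--
[3,9] '8'=='8' → l++,r--
[4,8] '4'=='4' → l++,r--
[5,7] '5'!='2' → stop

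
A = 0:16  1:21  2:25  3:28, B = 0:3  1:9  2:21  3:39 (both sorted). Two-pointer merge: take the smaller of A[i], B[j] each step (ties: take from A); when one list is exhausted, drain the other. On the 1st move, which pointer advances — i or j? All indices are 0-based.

j

[i=0,j=0] A[i]=16>B[j]=3 take 3 → j++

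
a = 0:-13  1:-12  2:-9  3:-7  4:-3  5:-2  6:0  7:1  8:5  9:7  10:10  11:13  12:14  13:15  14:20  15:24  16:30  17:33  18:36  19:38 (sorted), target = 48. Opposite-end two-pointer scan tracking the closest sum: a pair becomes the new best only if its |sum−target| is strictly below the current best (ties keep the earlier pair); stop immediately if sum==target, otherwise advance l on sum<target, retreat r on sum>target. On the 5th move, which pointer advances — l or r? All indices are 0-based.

l

l=0 r=19: -13+38=25 d=23 *, l++
l=1 r=19: -12+38=26 d=22 *, l++
l=2 r=19: -9+38=29 d=19 *, l++
l=3 r=19: -7+38=31 d=17 *, l++
l=4 r=19: -3+38=35 d=13 *, l++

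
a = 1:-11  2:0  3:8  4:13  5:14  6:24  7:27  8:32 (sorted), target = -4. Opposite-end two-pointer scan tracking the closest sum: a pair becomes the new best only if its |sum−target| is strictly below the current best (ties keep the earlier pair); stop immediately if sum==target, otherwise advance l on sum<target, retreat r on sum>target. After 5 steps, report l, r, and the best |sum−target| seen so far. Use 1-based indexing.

l=1, r=3, best |Δ|=6

l=1 r=8: -11+32=21 d=25 *, r--
l=1 r=7: -11+27=16 d=20 *, r--
l=1 r=6: -11+24=13 d=17 *, r--
l=1 r=5: -11+14=3 d=7 *, r--
l=1 r=4: -11+13=2 d=6 *, r--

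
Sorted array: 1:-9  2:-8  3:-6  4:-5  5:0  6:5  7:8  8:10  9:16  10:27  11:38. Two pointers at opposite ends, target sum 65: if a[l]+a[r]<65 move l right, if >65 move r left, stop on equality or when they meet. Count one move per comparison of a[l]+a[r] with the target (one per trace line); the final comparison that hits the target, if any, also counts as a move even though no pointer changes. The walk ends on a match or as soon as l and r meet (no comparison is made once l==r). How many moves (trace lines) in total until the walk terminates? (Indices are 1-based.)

[1,11] -9+38=29 <65 → l++
[2,11] -8+38=30 <65 → l++
[3,11] -6+38=32 <65 → l++
[4,11] -5+38=33 <65 → l++
[5,11] 0+38=38 <65 → l++
[6,11] 5+38=43 <65 → l++
[7,11] 8+38=46 <65 → l++
[8,11] 10+38=48 <65 → l++
[9,11] 16+38=54 <65 → l++
[10,11] 27+38=65 → found

10 moves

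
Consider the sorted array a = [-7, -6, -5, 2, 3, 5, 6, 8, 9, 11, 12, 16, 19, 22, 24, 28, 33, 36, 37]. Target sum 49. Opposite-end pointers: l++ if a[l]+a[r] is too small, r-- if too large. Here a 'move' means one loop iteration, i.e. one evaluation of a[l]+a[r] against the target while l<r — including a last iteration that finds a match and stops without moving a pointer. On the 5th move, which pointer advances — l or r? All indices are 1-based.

l=1 r=19: -7+37=30 <49, l++
l=2 r=19: -6+37=31 <49, l++
l=3 r=19: -5+37=32 <49, l++
l=4 r=19: 2+37=39 <49, l++
l=5 r=19: 3+37=40 <49, l++

l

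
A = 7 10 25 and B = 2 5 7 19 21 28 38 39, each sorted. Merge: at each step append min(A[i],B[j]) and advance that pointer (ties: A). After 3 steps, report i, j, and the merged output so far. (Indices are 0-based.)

i=0 j=0: A[i]=7>B[j]=2 take 2, j++
i=0 j=1: A[i]=7>B[j]=5 take 5, j++
i=0 j=2: A[i]=7<=B[j]=7 take 7, i++

i=1, j=2, merged so far=[2, 5, 7]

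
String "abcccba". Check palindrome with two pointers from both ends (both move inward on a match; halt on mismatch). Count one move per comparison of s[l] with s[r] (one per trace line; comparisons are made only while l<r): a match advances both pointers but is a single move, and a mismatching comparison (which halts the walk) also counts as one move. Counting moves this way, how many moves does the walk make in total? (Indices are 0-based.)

3 moves

[0,6] 'a'=='a' → l++,r--
[1,5] 'b'=='b' → l++,r--
[2,4] 'c'=='c' → l++,r--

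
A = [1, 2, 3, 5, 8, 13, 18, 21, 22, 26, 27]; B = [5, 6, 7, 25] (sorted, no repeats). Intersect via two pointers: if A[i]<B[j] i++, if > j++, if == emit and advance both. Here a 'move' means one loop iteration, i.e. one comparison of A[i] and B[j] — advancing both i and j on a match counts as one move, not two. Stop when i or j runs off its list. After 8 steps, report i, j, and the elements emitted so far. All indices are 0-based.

[i=0,j=0] 1<5 → i++
[i=1,j=0] 2<5 → i++
[i=2,j=0] 3<5 → i++
[i=3,j=0] 5==5 emit → i++,j++
[i=4,j=1] 8>6 → j++
[i=4,j=2] 8>7 → j++
[i=4,j=3] 8<25 → i++
[i=5,j=3] 13<25 → i++

i=6, j=3, emitted=[5]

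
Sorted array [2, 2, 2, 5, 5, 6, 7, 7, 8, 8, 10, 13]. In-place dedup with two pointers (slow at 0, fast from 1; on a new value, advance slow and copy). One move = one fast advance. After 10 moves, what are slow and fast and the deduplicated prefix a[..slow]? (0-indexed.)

slow=0 fast=1: a[fast]=2=a[slow] dup, fast++
slow=0 fast=2: a[fast]=2=a[slow] dup, fast++
slow=0 fast=3: a[fast]=5≠a[slow]=2 write a[1]=5, slow++,fast++
slow=1 fast=4: a[fast]=5=a[slow] dup, fast++
slow=1 fast=5: a[fast]=6≠a[slow]=5 write a[2]=6, slow++,fast++
slow=2 fast=6: a[fast]=7≠a[slow]=6 write a[3]=7, slow++,fast++
slow=3 fast=7: a[fast]=7=a[slow] dup, fast++
slow=3 fast=8: a[fast]=8≠a[slow]=7 write a[4]=8, slow++,fast++
slow=4 fast=9: a[fast]=8=a[slow] dup, fast++
slow=4 fast=10: a[fast]=10≠a[slow]=8 write a[5]=10, slow++,fast++

slow=5, fast=11, prefix=[2, 5, 6, 7, 8, 10]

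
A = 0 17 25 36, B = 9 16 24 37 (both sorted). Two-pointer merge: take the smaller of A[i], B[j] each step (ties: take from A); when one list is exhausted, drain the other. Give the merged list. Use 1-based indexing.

[0, 9, 16, 17, 24, 25, 36, 37]

[i=1,j=1] A[i]=0<=B[j]=9 take 0 → i++
[i=2,j=1] A[i]=17>B[j]=9 take 9 → j++
[i=2,j=2] A[i]=17>B[j]=16 take 16 → j++
[i=2,j=3] A[i]=17<=B[j]=24 take 17 → i++
[i=3,j=3] A[i]=25>B[j]=24 take 24 → j++
[i=3,j=4] A[i]=25<=B[j]=37 take 25 → i++
[i=4,j=4] A[i]=36<=B[j]=37 take 36 → i++
[i=5,j=4] A done, take B[j]=37 → j++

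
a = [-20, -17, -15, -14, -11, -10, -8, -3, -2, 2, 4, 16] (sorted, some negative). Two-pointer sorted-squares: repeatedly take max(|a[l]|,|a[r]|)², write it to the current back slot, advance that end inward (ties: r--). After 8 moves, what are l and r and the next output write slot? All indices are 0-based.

l=7, r=10, next write slot=3

l=0 r=11: |-20|>|16| out[11]=400, l++
l=1 r=11: |-17|>|16| out[10]=289, l++
l=2 r=11: |-15|<=|16| out[9]=256, r--
l=2 r=10: |-15|>|4| out[8]=225, l++
l=3 r=10: |-14|>|4| out[7]=196, l++
l=4 r=10: |-11|>|4| out[6]=121, l++
l=5 r=10: |-10|>|4| out[5]=100, l++
l=6 r=10: |-8|>|4| out[4]=64, l++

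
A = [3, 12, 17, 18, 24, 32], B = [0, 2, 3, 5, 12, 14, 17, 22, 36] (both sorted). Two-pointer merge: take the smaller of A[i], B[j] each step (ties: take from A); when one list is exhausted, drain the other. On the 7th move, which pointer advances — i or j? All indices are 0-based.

[i=0,j=0] A[i]=3>B[j]=0 take 0 → j++
[i=0,j=1] A[i]=3>B[j]=2 take 2 → j++
[i=0,j=2] A[i]=3<=B[j]=3 take 3 → i++
[i=1,j=2] A[i]=12>B[j]=3 take 3 → j++
[i=1,j=3] A[i]=12>B[j]=5 take 5 → j++
[i=1,j=4] A[i]=12<=B[j]=12 take 12 → i++
[i=2,j=4] A[i]=17>B[j]=12 take 12 → j++

j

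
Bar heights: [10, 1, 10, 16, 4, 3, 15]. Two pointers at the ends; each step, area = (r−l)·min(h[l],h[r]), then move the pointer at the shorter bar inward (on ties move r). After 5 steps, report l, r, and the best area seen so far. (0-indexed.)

[0,6] min(10,15)*6=60 best=60 * → l++
[1,6] min(1,15)*5=5 best=60 → l++
[2,6] min(10,15)*4=40 best=60 → l++
[3,6] min(16,15)*3=45 best=60 → r--
[3,5] min(16,3)*2=6 best=60 → r--

l=3, r=4, best area=60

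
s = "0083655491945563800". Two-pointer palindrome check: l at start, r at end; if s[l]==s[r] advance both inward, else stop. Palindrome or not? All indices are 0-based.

palindrome

l=0 r=18: '0'=='0', l++,r--
l=1 r=17: '0'=='0', l++,r--
l=2 r=16: '8'=='8', l++,r--
l=3 r=15: '3'=='3', l++,r--
l=4 r=14: '6'=='6', l++,r--
l=5 r=13: '5'=='5', l++,r--
l=6 r=12: '5'=='5', l++,r--
l=7 r=11: '4'=='4', l++,r--
l=8 r=10: '9'=='9', l++,r--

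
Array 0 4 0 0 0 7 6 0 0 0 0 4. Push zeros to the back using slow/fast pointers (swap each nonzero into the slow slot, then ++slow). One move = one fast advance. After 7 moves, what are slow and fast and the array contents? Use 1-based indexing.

slow=4, fast=8, a=[4, 7, 6, 0, 0, 0, 0, 0, 0, 0, 0, 4]

slow=1 fast=1: a[fast]=0, fast++
slow=1 fast=2: a[fast]=4≠0 swap→a[1]=4, slow++,fast++
slow=2 fast=3: a[fast]=0, fast++
slow=2 fast=4: a[fast]=0, fast++
slow=2 fast=5: a[fast]=0, fast++
slow=2 fast=6: a[fast]=7≠0 swap→a[2]=7, slow++,fast++
slow=3 fast=7: a[fast]=6≠0 swap→a[3]=6, slow++,fast++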